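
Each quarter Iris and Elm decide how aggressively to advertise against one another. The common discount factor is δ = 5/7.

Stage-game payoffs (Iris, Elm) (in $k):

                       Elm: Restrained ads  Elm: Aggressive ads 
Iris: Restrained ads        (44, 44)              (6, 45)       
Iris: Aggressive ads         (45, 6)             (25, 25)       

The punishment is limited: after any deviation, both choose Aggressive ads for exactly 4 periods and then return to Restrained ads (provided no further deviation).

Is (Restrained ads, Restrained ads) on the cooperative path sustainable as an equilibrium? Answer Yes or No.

A one-shot deviation gives 45 now, then 25 for 4 periods, then back to 44.
Gain from deviating: (45−44) today; loss: (44−25) in each of the next 4 periods.
No-deviation condition: (44−25)(δ+…+δ^4) ≥ 45−44, i.e. δ+…+δ^4 ≥ 1/19.
At δ = 5/7: δ+…+δ^4 = 1.8492 ≥ 0.0526.
So cooperation is sustainable.

Yes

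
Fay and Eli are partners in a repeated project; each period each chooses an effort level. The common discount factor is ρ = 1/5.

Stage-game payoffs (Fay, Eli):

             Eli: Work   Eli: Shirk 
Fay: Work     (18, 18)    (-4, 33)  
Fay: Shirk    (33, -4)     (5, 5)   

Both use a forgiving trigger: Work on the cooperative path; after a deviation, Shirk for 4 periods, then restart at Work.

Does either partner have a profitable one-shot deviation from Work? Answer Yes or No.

Yes

IC: ρ+…+ρ^4 ≥ (33−18)/(18−5) = 15/13.
At ρ = 1/5: partial sum = 0.2496 < 1.1538. Cooperation not sustainable.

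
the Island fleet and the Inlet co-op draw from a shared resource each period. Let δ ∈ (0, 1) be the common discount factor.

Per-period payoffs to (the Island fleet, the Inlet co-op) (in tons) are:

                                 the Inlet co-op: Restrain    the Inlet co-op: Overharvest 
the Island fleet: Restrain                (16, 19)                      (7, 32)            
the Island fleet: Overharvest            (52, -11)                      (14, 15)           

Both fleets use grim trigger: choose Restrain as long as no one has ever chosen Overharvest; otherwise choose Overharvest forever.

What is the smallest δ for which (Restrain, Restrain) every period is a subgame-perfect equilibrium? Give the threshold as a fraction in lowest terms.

18/19

the Island fleet: cooperation gives 16 each period; deviation gives 52 once then 14 forever.
  16/(1−δ) ≥ 52 + 14δ/(1−δ) ⇒ δ ≥ 36/38 = 18/19.
the Inlet co-op: cooperation gives 19 each period; deviation gives 32 once then 15 forever.
  δ ≥ 13/17.
Both must hold, so the binding constraint is the Island fleet's: δ ≥ 18/19.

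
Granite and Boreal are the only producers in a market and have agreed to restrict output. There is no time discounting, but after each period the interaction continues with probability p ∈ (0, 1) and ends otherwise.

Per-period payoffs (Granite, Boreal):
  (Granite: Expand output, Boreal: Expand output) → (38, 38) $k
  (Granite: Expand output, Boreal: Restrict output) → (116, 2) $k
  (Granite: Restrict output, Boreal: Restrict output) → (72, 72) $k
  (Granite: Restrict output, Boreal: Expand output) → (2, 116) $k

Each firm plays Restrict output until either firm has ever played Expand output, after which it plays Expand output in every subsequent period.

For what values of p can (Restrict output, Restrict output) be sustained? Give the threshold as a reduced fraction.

22/39

With no time discounting, the continuation probability p plays the role of the discount factor.
Grim-trigger IC: 72/(1−p) ≥ 116 + 38p/(1−p) ⇒ p ≥ (116−72)/(116−38) = 22/39.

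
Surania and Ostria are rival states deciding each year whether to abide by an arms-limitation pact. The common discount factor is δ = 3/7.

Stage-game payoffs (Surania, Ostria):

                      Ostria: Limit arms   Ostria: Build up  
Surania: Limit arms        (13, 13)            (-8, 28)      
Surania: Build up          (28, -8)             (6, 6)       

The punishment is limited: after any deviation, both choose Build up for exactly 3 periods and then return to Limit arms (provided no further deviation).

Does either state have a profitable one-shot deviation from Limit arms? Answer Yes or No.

IC: δ+…+δ^3 ≥ (28−13)/(13−6) = 15/7.
At δ = 3/7: partial sum = 0.6910 < 2.1429. Cooperation not sustainable.

Yes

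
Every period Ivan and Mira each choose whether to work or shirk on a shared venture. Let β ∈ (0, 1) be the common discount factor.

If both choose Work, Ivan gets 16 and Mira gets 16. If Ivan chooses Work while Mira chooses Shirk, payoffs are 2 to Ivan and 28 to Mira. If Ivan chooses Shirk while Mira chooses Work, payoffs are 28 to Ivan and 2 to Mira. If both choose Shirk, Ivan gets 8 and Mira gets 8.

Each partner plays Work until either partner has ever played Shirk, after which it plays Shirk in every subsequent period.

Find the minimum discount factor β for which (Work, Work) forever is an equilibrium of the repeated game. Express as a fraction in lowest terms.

3/5

Under grim trigger the critical discount factor is (T−C)/(T−P) with T = 28, C = 16, P = 8.
β* = (28−16)/(28−8) = 12/20 = 3/5.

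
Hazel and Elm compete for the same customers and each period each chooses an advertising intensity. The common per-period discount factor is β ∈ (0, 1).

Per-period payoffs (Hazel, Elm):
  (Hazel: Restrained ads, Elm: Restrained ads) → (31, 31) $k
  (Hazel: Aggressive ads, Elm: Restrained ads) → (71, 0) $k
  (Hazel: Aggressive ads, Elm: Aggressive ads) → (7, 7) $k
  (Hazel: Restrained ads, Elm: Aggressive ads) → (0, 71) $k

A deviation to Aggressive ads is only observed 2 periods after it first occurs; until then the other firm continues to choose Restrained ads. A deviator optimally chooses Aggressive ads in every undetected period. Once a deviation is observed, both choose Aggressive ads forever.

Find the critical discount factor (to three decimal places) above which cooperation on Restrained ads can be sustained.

A deviator earns 71 for 2 periods, then 7 forever; cooperating earns 31 forever. Multiplying the IC by (1−β):
31 ≥ 71(1−β^2) + 7β^2, so 64·β^2 ≥ 40 and β^2 ≥ 5/8.
β ≥ (5/8)^(1/2) ≈ 0.791.

0.791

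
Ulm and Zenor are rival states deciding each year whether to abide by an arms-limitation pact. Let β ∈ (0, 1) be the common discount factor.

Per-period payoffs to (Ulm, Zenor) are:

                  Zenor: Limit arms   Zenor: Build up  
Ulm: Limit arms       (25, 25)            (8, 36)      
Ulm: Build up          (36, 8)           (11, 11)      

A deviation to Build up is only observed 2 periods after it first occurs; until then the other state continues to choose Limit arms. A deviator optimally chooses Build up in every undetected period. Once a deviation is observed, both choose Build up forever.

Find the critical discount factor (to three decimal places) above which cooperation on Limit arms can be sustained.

A deviator earns 36 for 2 periods, then 11 forever; cooperating earns 25 forever. Multiplying the IC by (1−β):
25 ≥ 36(1−β^2) + 11β^2, so 25·β^2 ≥ 11 and β^2 ≥ 11/25.
β ≥ (11/25)^(1/2) ≈ 0.663.

0.663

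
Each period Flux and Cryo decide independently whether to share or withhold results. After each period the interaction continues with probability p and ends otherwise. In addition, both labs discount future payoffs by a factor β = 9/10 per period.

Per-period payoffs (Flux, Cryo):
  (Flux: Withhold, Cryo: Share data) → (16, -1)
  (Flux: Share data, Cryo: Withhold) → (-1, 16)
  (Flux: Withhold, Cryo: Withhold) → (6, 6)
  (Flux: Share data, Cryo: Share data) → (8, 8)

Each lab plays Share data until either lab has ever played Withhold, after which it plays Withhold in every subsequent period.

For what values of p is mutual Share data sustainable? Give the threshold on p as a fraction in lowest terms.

Expected continuation weight on next period's payoff is β·p = 9/10·p, which plays the role of the discount factor.
Cooperation requires 9/10·p ≥ (16−8)/(16−6) = 4/5, hence p ≥ 8/9.

8/9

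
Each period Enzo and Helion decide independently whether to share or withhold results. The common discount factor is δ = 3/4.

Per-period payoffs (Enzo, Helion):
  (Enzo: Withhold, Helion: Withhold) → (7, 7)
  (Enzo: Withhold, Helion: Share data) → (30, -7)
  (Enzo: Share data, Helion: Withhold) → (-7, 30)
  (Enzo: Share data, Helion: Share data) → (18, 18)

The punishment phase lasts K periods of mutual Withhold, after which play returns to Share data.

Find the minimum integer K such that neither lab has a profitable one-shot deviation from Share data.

2

Need Σ_{k=1}^{K} δ^k ≥ (30−18)/(18−7) = 1.0909 at δ = 3/4.
At K = 1 the sum is 0.7500 < 1.0909; at K = 2 it is 1.3125 ≥ 1.0909.
So the minimum punishment length is K = 2.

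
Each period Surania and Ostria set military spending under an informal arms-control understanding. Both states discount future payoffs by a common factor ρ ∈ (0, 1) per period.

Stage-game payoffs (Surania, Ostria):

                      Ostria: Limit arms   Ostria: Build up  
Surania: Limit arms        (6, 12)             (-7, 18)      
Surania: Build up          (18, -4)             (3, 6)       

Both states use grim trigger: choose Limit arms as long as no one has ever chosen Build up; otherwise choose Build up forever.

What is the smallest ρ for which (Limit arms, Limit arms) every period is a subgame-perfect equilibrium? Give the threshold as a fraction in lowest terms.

4/5

For Surania: deviation gain 18−6 = 12, per-period punishment loss 6−3 = 3. IC gives ρ ≥ 12/15 = 4/5.
For Ostria: gain 6, loss 6 per period, so ρ ≥ 6/12 = 1/2.
The tighter constraint is Surania's, so cooperation needs ρ ≥ 4/5.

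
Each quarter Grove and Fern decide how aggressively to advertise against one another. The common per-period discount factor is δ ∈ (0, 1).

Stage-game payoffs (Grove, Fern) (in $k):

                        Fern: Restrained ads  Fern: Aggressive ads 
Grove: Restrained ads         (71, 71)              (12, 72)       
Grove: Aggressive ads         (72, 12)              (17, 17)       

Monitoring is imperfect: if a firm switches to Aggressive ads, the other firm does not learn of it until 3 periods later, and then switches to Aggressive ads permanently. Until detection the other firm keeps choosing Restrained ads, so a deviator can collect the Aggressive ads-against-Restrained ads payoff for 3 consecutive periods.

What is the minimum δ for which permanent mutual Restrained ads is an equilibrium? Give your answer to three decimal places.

A deviator earns 72 for 3 periods, then 17 forever; cooperating earns 71 forever. Multiplying the IC by (1−δ):
71 ≥ 72(1−δ^3) + 17δ^3, so 55·δ^3 ≥ 1 and δ^3 ≥ 1/55.
δ ≥ (1/55)^(1/3) ≈ 0.263.

0.263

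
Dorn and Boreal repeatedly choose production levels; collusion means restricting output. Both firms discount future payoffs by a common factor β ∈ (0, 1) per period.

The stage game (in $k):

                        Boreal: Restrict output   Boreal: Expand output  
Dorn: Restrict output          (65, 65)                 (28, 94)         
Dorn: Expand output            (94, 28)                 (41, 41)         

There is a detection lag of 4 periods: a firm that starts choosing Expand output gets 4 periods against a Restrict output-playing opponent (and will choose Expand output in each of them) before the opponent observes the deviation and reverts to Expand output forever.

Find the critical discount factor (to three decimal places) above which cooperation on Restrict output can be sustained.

Deviating for the 4 undetected periods gains 94−65 = 29 per period over cooperation, then loses 65−41 = 24 per period forever once punishment starts.
Gain: 29(1 + β + … + β^3); loss: 24·β^4/(1−β).
No profitable deviation ⇔ 29(1−β^4) ≤ 24·β^4, i.e. β^4 ≥ 29/(29+24) = 29/53.
Hence β ≥ (29/53)^(1/4) ≈ 0.860.

0.860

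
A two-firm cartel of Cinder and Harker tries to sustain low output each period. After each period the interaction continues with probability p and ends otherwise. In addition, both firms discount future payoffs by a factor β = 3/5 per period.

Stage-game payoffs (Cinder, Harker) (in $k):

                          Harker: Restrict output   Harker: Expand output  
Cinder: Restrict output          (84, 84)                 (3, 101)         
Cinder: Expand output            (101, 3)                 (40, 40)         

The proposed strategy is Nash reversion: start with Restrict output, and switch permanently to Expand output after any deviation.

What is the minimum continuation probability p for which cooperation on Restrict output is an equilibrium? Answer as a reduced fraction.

Expected continuation weight on next period's payoff is β·p = 3/5·p, which plays the role of the discount factor.
Cooperation requires 3/5·p ≥ (101−84)/(101−40) = 17/61, hence p ≥ 85/183.

85/183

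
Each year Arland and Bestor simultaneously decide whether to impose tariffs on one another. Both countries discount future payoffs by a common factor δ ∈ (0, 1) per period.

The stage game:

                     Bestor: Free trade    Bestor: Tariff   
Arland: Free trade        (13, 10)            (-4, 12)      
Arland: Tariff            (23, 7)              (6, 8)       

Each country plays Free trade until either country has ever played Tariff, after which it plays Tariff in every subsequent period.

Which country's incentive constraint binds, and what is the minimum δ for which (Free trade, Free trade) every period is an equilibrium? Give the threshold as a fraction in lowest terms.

Arland; δ ≥ 10/17

For Arland: deviation gain 23−13 = 10, per-period punishment loss 13−6 = 7. IC gives δ ≥ 10/17.
For Bestor: gain 2, loss 2 per period, so δ ≥ 2/4 = 1/2.
The tighter constraint is Arland's, so cooperation needs δ ≥ 10/17.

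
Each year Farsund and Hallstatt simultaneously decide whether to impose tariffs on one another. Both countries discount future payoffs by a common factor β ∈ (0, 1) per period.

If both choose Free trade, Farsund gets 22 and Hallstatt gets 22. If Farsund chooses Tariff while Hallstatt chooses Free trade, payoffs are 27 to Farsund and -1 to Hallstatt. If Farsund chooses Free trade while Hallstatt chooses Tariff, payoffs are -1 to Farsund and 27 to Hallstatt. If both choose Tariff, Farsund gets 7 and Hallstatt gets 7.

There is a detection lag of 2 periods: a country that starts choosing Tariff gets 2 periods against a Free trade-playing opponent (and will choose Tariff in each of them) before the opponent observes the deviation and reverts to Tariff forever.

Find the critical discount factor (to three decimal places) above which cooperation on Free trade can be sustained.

A deviator earns 27 for 2 periods, then 7 forever; cooperating earns 22 forever. Multiplying the IC by (1−β):
22 ≥ 27(1−β^2) + 7β^2, so 20·β^2 ≥ 5 and β^2 ≥ 1/4.
β ≥ (1/4)^(1/2) ≈ 0.500.

0.500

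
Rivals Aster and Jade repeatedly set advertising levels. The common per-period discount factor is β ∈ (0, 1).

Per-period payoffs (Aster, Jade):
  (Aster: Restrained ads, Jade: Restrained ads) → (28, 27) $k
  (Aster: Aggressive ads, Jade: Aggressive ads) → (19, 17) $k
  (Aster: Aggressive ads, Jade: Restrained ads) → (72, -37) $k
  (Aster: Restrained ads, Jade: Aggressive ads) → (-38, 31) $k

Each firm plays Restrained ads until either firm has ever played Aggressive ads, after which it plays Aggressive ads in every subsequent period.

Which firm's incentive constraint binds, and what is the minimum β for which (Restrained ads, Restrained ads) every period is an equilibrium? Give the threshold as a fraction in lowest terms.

Aster: cooperation gives 28 each period; deviation gives 72 once then 19 forever.
  28/(1−β) ≥ 72 + 19β/(1−β) ⇒ β ≥ 44/53.
Jade: cooperation gives 27 each period; deviation gives 31 once then 17 forever.
  β ≥ 4/14 = 2/7.
Both must hold, so the binding constraint is Aster's: β ≥ 44/53.

Aster; β ≥ 44/53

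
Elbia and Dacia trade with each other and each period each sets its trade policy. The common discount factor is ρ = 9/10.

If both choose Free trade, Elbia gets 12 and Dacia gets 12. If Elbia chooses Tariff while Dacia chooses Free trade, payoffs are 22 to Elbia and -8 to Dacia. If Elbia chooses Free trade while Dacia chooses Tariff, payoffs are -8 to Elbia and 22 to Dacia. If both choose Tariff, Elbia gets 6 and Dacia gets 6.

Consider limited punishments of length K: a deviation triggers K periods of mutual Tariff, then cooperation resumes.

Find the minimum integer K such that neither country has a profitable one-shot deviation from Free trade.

No profitable deviation requires (12−6)(ρ+…+ρ^K) ≥ 22−12, i.e. ρ+…+ρ^K ≥ 5/3 ≈ 1.6667.
With ρ = 9/10, the partial sums are K=1: 0.9000, K=2: 1.7100.
K = 2 is the first length at which the sum reaches 1.6667.

2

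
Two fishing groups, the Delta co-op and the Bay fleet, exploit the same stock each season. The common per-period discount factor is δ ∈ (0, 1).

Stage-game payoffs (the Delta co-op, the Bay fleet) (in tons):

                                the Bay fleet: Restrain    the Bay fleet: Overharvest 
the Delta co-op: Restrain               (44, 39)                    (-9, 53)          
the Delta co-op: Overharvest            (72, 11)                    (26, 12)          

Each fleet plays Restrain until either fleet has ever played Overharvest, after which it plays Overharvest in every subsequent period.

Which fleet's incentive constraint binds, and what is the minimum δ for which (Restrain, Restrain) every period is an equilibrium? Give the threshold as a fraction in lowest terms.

the Delta co-op: cooperation gives 44 each period; deviation gives 72 once then 26 forever.
  44/(1−δ) ≥ 72 + 26δ/(1−δ) ⇒ δ ≥ 28/46 = 14/23.
the Bay fleet: cooperation gives 39 each period; deviation gives 53 once then 12 forever.
  δ ≥ 14/41.
Both must hold, so the binding constraint is the Delta co-op's: δ ≥ 14/23.

the Delta co-op; δ ≥ 14/23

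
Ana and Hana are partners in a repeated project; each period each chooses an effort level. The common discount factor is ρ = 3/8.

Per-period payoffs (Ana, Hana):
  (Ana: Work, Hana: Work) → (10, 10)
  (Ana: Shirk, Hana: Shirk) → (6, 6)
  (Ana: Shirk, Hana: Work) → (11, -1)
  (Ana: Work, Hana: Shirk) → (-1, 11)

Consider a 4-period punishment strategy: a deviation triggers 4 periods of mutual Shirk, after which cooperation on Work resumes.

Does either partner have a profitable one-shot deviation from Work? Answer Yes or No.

No

A one-shot deviation gives 11 now, then 6 for 4 periods, then back to 10.
Gain from deviating: (11−10) today; loss: (10−6) in each of the next 4 periods.
No-deviation condition: (10−6)(ρ+…+ρ^4) ≥ 11−10, i.e. ρ+…+ρ^4 ≥ 1/4.
At ρ = 3/8: ρ+…+ρ^4 = 0.5881 ≥ 0.2500.
So cooperation is sustainable.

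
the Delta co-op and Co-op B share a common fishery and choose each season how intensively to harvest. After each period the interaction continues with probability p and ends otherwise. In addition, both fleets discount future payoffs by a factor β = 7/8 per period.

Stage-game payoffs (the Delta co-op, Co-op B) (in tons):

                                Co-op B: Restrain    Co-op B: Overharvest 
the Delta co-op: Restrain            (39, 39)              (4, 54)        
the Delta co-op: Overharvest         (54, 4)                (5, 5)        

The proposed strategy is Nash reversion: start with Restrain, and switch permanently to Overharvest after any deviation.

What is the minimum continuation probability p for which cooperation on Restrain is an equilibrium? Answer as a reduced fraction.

120/343

With continuation probability p and discount β, the effective per-period discount factor is βp.
Grim-trigger IC: βp ≥ (54−39)/(54−5) = 15/49.
So p ≥ (15/49)/(7/8) = 120/343.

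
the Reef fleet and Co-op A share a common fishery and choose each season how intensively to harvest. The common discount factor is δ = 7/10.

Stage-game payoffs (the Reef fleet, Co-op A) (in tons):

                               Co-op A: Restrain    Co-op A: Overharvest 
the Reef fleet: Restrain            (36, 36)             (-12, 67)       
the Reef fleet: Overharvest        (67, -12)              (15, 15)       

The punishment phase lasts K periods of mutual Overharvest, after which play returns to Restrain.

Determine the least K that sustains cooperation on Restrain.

3

No profitable deviation requires (36−15)(δ+…+δ^K) ≥ 67−36, i.e. δ+…+δ^K ≥ 31/21 ≈ 1.4762.
With δ = 7/10, the partial sums are K=1: 0.7000, K=2: 1.1900, K=3: 1.5330.
K = 3 is the first length at which the sum reaches 1.4762.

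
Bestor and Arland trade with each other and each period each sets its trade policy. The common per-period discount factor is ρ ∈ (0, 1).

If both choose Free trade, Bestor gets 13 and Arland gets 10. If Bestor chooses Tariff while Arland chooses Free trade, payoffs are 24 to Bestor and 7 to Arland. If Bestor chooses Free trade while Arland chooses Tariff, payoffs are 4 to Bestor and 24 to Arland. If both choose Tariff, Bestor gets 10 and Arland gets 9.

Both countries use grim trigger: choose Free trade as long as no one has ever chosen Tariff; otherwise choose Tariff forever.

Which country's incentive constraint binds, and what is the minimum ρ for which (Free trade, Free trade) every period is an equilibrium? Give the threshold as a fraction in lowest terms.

For Bestor: deviation gain 24−13 = 11, per-period punishment loss 13−10 = 3. IC gives ρ ≥ 11/14.
For Arland: gain 14, loss 1 per period, so ρ ≥ 14/15.
The tighter constraint is Arland's, so cooperation needs ρ ≥ 14/15.

Arland; ρ ≥ 14/15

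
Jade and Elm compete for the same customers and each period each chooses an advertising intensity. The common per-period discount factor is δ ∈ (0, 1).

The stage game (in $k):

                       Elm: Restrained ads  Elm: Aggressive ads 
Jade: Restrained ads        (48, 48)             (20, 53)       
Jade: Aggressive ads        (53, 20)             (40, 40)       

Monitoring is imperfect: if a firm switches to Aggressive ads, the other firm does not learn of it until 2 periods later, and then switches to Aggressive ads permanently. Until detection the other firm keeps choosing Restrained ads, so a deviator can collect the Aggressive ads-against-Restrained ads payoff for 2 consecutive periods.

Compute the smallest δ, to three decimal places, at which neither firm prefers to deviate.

Deviating for the 2 undetected periods gains 53−48 = 5 per period over cooperation, then loses 48−40 = 8 per period forever once punishment starts.
Gain: 5(1 + δ + … + δ^1); loss: 8·δ^2/(1−δ).
No profitable deviation ⇔ 5(1−δ^2) ≤ 8·δ^2, i.e. δ^2 ≥ 5/(5+8) = 5/13.
Hence δ ≥ (5/13)^(1/2) ≈ 0.620.

0.620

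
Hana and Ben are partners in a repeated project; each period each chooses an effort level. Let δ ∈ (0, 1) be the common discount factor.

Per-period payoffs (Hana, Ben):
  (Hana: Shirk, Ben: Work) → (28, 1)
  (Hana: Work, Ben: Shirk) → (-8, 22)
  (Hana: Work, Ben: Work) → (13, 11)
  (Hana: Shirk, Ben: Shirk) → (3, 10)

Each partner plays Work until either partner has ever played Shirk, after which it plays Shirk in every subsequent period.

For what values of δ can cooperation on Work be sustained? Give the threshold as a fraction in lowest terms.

Hana: cooperation gives 13 each period; deviation gives 28 once then 3 forever.
  13/(1−δ) ≥ 28 + 3δ/(1−δ) ⇒ δ ≥ 15/25 = 3/5.
Ben: cooperation gives 11 each period; deviation gives 22 once then 10 forever.
  δ ≥ 11/12.
Both must hold, so the binding constraint is Ben's: δ ≥ 11/12.

11/12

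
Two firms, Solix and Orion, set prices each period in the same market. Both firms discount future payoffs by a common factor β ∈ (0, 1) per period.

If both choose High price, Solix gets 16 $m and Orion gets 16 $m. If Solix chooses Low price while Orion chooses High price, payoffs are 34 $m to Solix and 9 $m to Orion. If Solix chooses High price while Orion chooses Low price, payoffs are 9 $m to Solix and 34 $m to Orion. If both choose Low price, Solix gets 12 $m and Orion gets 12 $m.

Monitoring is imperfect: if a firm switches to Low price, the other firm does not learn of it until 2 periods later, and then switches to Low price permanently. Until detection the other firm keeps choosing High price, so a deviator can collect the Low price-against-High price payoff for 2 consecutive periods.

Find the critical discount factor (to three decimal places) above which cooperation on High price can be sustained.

A deviator earns 34 for 2 periods, then 12 forever; cooperating earns 16 forever. Multiplying the IC by (1−β):
16 ≥ 34(1−β^2) + 12β^2, so 22·β^2 ≥ 18 and β^2 ≥ 9/11.
β ≥ (9/11)^(1/2) ≈ 0.905.

0.905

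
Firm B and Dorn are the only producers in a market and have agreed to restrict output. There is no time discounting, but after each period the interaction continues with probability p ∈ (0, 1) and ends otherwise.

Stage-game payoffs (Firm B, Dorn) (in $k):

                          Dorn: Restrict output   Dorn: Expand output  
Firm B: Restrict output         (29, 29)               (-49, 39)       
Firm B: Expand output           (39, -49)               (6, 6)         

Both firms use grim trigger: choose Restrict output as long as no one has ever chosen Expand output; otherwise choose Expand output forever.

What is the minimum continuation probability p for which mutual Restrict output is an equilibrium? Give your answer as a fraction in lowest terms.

10/33

With no time discounting, the continuation probability p plays the role of the discount factor.
Grim-trigger IC: 29/(1−p) ≥ 39 + 6p/(1−p) ⇒ p ≥ (39−29)/(39−6) = 10/33.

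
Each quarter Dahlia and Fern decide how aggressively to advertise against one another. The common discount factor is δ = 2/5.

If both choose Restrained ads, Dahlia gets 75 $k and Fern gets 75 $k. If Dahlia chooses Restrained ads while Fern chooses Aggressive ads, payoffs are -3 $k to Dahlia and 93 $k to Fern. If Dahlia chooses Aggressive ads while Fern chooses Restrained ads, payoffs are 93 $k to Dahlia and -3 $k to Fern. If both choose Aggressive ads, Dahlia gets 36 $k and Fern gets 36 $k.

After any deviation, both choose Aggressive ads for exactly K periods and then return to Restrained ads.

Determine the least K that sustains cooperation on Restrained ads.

2

No profitable deviation requires (75−36)(δ+…+δ^K) ≥ 93−75, i.e. δ+…+δ^K ≥ 6/13 ≈ 0.4615.
With δ = 2/5, the partial sums are K=1: 0.4000, K=2: 0.5600.
K = 2 is the first length at which the sum reaches 0.4615.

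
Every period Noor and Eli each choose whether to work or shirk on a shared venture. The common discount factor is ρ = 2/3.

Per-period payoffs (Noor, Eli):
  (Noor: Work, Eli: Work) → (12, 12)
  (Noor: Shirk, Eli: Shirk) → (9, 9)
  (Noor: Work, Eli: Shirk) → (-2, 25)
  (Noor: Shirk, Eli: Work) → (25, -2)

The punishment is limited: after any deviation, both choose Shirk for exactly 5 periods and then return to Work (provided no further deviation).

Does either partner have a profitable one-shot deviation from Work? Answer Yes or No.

Comparing payoff streams over the 6 periods until play realigns: cooperate → 12(1+ρ+…+ρ^5); deviate → 25 + 9(ρ+…+ρ^5).
Cooperation is sustained iff (12−9)(ρ+…+ρ^5) ≥ 25−12.
ρ+…+ρ^5 = 2/3·(1−(2/3)^5)/(1−2/3) = 1.7366, and (25−12)/(12−9) = 4.3333.
1.7366 < 4.3333, so cooperation is not sustainable.

Yes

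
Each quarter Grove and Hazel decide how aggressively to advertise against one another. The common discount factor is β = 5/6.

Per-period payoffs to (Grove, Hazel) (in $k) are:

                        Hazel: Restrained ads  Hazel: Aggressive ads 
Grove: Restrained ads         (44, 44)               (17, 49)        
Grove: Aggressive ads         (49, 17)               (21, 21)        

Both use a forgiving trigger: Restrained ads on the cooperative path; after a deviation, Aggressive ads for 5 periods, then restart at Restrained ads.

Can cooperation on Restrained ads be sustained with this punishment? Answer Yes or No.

Yes

IC: β+…+β^5 ≥ (49−44)/(44−21) = 5/23.
At β = 5/6: partial sum = 2.9906 ≥ 0.2174. Cooperation sustainable.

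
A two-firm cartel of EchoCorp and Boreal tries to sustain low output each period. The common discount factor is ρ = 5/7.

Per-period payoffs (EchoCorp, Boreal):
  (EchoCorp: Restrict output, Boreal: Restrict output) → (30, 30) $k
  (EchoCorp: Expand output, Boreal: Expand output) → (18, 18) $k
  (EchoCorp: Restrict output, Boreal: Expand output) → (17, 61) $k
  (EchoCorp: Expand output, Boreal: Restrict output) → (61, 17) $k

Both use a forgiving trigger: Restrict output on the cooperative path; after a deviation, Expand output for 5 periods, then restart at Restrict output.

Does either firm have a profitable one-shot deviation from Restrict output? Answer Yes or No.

Comparing payoff streams over the 6 periods until play realigns: cooperate → 30(1+ρ+…+ρ^5); deviate → 61 + 18(ρ+…+ρ^5).
Cooperation is sustained iff (30−18)(ρ+…+ρ^5) ≥ 61−30.
ρ+…+ρ^5 = 5/7·(1−(5/7)^5)/(1−5/7) = 2.0352, and (61−30)/(30−18) = 2.5833.
2.0352 < 2.5833, so cooperation is not sustainable.

Yes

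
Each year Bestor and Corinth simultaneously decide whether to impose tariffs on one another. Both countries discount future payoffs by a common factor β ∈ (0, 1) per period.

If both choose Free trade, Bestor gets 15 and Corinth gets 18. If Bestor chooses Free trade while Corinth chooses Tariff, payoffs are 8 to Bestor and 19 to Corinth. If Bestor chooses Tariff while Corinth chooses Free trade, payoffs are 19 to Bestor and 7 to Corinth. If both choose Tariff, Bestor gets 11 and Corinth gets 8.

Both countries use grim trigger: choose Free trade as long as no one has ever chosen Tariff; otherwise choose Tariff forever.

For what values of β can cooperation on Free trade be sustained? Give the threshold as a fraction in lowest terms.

Bestor's threshold: (19−15)/(19−11) = 1/2.
Corinth's threshold: (19−18)/(19−8) = 1/11.
1/2 > 1/11, so Bestor binds and β* = 1/2.

1/2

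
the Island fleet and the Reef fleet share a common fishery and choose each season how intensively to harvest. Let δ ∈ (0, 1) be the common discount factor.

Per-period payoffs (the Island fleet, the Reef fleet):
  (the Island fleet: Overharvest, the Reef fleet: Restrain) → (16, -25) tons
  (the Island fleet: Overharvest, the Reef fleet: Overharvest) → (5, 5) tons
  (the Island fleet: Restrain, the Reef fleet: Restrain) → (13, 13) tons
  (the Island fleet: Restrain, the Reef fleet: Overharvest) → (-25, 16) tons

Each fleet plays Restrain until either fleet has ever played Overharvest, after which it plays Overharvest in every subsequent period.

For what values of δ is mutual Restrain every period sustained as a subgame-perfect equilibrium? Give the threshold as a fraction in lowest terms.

13/(1−δ) ≥ 16 + 5δ/(1−δ)
13 ≥ 16 − 11δ
δ ≥ 3/11.

3/11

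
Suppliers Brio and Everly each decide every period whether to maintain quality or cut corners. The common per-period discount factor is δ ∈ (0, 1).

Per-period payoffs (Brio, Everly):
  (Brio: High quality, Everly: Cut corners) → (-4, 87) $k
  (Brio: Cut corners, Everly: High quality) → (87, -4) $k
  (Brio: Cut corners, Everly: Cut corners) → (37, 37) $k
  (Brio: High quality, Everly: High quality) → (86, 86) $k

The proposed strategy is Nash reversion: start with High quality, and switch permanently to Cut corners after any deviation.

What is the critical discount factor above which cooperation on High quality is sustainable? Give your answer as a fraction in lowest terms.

One-period gain from deviating is 87 − 86 = 1. The loss is 86 − 37 = 49 in every subsequent period, with present value 49·δ/(1−δ).
Deviation is unprofitable when 49·δ/(1−δ) ≥ 1, i.e. δ/(1−δ) ≥ 1/49.
Equivalently δ ≥ 1/(1+49) = 1/50.

1/50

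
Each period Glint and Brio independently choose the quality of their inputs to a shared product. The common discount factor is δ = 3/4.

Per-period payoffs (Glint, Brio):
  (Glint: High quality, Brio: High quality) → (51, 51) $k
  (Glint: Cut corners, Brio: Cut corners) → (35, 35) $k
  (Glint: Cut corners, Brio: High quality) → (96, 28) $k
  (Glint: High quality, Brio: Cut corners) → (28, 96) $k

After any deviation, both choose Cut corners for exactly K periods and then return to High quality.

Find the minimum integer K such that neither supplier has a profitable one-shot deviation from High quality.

10

IC: δ(1−δ^K)/(1−δ) ≥ (96−51)/(51−35) = 45/16.
With δ = 3/4: need 1 − δ^K ≥ 45/16·(1−3/4)/(3/4), i.e. δ^K ≤ 0.0625.
Since (3/4)^9 = 0.0751 and (3/4)^10 = 0.0563, the smallest such K is 10.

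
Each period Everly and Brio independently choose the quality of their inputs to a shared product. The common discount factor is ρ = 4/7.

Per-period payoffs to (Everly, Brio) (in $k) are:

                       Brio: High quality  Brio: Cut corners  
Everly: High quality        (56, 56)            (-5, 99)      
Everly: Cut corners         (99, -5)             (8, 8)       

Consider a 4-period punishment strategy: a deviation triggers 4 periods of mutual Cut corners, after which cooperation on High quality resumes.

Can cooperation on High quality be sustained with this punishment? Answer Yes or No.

A one-shot deviation gives 99 now, then 8 for 4 periods, then back to 56.
Gain from deviating: (99−56) today; loss: (56−8) in each of the next 4 periods.
No-deviation condition: (56−8)(ρ+…+ρ^4) ≥ 99−56, i.e. ρ+…+ρ^4 ≥ 43/48.
At ρ = 4/7: ρ+…+ρ^4 = 1.1912 ≥ 0.8958.
So cooperation is sustainable.

Yes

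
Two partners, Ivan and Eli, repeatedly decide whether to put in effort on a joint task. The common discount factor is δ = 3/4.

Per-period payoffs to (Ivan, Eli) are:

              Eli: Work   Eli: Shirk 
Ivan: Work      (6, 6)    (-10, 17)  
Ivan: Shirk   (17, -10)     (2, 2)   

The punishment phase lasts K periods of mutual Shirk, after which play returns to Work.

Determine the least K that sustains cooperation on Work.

Need Σ_{k=1}^{K} δ^k ≥ (17−6)/(6−2) = 2.7500 at δ = 3/4.
At K = 8 the sum is 2.6997 < 2.7500; at K = 9 it is 2.7747 ≥ 2.7500.
So the minimum punishment length is K = 9.

9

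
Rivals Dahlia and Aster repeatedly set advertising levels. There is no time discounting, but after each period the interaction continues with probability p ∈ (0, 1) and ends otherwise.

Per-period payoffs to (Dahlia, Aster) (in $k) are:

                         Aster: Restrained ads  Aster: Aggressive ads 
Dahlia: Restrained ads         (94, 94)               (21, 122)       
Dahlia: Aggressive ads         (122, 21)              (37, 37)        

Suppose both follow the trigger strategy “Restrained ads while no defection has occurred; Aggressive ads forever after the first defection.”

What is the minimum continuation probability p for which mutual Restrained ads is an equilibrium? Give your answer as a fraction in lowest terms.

Expected cooperation value is 94 + p·94 + p²·94 + … = 94/(1−p); deviation gives 122 + p·37/(1−p).
94 ≥ 122(1−p) + 37p ⇒ 85p ≥ 28 ⇒ p ≥ 28/85.

28/85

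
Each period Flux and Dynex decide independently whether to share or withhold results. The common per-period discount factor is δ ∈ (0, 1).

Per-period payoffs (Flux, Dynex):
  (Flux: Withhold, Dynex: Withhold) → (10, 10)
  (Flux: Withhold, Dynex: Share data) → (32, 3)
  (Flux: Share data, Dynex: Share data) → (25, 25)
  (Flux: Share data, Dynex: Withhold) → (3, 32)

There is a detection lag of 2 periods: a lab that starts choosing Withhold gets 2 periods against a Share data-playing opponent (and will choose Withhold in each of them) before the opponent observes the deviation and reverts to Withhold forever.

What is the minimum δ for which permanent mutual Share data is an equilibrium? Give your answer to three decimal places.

A deviator earns 32 for 2 periods, then 10 forever; cooperating earns 25 forever. Multiplying the IC by (1−δ):
25 ≥ 32(1−δ^2) + 10δ^2, so 22·δ^2 ≥ 7 and δ^2 ≥ 7/22.
δ ≥ (7/22)^(1/2) ≈ 0.564.

0.564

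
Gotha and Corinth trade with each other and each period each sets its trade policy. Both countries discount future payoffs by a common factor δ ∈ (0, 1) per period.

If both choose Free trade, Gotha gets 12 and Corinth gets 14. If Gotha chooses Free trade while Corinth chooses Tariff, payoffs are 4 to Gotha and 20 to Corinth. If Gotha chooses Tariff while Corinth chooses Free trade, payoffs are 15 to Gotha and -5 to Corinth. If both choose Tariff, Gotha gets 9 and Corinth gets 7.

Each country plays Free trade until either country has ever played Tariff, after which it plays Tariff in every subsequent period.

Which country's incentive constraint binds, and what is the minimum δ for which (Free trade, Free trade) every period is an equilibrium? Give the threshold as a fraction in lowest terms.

Gotha: cooperation gives 12 each period; deviation gives 15 once then 9 forever.
  12/(1−δ) ≥ 15 + 9δ/(1−δ) ⇒ δ ≥ 3/6 = 1/2.
Corinth: cooperation gives 14 each period; deviation gives 20 once then 7 forever.
  δ ≥ 6/13.
Both must hold, so the binding constraint is Gotha's: δ ≥ 1/2.

Gotha; δ ≥ 1/2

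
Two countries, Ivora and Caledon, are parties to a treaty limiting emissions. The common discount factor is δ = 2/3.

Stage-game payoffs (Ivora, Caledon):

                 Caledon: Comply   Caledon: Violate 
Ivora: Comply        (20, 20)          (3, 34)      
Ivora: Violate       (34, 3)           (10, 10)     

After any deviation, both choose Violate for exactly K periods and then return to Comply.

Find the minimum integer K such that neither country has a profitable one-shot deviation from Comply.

IC: δ(1−δ^K)/(1−δ) ≥ (34−20)/(20−10) = 7/5.
With δ = 2/3: need 1 − δ^K ≥ 7/5·(1−2/3)/(2/3), i.e. δ^K ≤ 0.3000.
Since (2/3)^2 = 0.4444 and (2/3)^3 = 0.2963, the smallest such K is 3.

3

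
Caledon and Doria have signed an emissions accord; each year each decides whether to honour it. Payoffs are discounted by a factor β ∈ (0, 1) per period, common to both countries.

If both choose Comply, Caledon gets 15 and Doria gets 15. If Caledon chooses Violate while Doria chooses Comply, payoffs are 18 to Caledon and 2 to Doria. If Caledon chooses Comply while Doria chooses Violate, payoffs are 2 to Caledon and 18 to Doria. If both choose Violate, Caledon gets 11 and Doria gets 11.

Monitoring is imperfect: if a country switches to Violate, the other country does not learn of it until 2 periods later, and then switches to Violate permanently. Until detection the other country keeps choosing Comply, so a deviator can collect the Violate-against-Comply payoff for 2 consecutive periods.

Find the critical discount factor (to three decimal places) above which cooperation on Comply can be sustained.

0.655

A deviator earns 18 for 2 periods, then 11 forever; cooperating earns 15 forever. Multiplying the IC by (1−β):
15 ≥ 18(1−β^2) + 11β^2, so 7·β^2 ≥ 3 and β^2 ≥ 3/7.
β ≥ (3/7)^(1/2) ≈ 0.655.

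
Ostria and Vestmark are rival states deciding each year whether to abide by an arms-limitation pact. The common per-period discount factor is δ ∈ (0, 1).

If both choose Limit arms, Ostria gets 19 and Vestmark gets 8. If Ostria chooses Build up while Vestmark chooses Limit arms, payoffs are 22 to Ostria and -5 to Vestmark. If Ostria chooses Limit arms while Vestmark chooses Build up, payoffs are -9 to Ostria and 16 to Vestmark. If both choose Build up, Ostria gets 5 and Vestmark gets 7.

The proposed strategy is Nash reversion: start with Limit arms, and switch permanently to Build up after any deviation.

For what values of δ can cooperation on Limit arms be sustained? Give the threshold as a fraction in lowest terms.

Ostria's threshold: (22−19)/(22−5) = 3/17.
Vestmark's threshold: (16−8)/(16−7) = 8/9.
3/17 < 8/9, so Vestmark binds and δ* = 8/9.

8/9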